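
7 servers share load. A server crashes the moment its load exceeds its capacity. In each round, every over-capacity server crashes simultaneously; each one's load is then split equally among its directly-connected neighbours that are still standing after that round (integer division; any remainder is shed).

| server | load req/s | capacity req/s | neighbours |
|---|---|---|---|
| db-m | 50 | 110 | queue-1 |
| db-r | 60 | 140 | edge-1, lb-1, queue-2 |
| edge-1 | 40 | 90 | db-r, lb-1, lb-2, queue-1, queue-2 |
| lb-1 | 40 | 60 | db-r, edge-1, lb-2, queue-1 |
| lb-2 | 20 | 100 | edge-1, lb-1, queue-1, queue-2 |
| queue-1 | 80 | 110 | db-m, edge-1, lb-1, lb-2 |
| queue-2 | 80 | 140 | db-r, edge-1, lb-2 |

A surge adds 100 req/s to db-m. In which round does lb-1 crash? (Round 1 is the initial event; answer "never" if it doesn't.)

3

Round 1 — db-m at 150 > 110. db-m crashes.
  db-m sheds 150 req/s to queue-1: 150 each.
    queue-1: 80+150 = 230 > 110
Round 2 — queue-1 crashes.
  queue-1 sheds 230 req/s to edge-1, lb-1, lb-2: 76 each (2 lost).
    edge-1: 40+76 = 116 > 90
    lb-1: 40+76 = 116 > 60
    lb-2: 20+76 = 96 ≤ 100
Round 3 — edge-1, lb-1 crash.
  edge-1 sheds 116 req/s to db-r, lb-2, queue-2: 38 each (2 lost).
    db-r: 60+38 = 98 ≤ 140
    lb-2: 96+38 = 134 > 100
    queue-2: 80+38 = 118 ≤ 140
  lb-1 sheds 116 req/s to db-r, lb-2: 58 each.
    db-r: 98+58 = 156 > 140
    lb-2: 134+58 = 192 > 100
Round 4 — db-r, lb-2 crash.
  db-r sheds 156 req/s to queue-2: 156 each.
    queue-2: 118+156 = 274 > 140
  lb-2 sheds 192 req/s to queue-2: 192 each.
    queue-2: 274+192 = 466 > 140
Round 5 — queue-2 crashes.
  queue-2 sheds 466 req/s: no online neighbours, lost.
No further crashes.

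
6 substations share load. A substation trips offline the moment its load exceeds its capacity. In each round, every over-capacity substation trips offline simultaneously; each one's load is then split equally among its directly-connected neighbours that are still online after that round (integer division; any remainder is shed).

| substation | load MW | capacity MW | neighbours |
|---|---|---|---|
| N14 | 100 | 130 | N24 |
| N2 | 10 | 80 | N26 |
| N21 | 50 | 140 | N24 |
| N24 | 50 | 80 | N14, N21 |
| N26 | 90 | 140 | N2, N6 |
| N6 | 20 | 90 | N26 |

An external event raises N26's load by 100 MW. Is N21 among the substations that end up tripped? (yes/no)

Round 1 — N26 at 190 > 140. N26 trips offline.
  N26 sheds 190 MW to N2, N6: 95 each.
    N2: 10+95 = 105 > 80
    N6: 20+95 = 115 > 90
Round 2 — N2, N6 trip offline.
  N2 sheds 105 MW: no online neighbours, lost.
  N6 sheds 115 MW: no online neighbours, lost.
No further trips.

no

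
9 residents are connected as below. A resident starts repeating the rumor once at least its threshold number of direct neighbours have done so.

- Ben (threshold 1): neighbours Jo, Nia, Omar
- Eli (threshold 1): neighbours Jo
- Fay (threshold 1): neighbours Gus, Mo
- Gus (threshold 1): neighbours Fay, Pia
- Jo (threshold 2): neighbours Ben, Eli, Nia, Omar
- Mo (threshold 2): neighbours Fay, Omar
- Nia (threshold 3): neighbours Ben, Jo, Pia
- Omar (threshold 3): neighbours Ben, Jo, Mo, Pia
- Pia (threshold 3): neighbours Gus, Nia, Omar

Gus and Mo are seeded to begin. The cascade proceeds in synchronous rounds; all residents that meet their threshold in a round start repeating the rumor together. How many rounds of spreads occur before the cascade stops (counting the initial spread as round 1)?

2

Round 1 — Gus, Mo start repeating the rumor (initial).
Round 2 — checking thresholds:
  Fay: 2 of 2 neighbours ≥ 1, starts repeating the rumor.
  Omar: 1 of 4 neighbours < 3, not yet.
  Pia: 1 of 3 neighbours < 3, not yet.
Round 3 — no new spreads; cascade stops.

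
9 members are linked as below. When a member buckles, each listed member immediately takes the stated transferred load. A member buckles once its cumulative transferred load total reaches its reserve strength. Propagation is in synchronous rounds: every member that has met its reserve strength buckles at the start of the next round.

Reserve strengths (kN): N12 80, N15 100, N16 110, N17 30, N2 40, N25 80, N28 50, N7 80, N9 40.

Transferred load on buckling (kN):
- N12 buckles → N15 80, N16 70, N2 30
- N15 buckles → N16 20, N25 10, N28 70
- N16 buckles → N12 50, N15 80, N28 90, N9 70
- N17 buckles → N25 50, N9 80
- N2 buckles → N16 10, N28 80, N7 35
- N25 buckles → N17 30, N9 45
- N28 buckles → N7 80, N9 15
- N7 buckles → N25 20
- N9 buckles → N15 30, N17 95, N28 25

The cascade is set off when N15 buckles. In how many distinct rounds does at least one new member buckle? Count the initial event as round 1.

3

Round 1 — N15 buckles (initial).
  N16: +20 → 20 < 110
  N25: +10 → 10 < 80
  N28: +70 → 70 ≥ 50
Round 2 — N28 buckles.
  N7: +80 → 80 ≥ 80
  N9: +15 → 15 < 40
Round 3 — N7 buckles.
  N25: +20 → 30 < 80
No further bucklings.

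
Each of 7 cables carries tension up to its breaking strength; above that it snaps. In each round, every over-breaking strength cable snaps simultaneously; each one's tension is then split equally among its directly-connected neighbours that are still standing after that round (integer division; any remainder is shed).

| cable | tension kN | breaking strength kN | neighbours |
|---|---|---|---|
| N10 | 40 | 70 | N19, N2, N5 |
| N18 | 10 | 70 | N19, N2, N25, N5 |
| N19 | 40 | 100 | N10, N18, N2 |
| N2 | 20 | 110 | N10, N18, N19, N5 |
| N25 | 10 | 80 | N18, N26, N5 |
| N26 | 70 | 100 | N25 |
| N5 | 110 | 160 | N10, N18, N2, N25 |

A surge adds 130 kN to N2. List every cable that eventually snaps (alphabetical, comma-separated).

Round 1 — N2 at 150 > 110. N2 snaps.
  N2 sheds 150 kN to N10, N18, N19, N5: 37 each (2 lost).
    N10: 40+37 = 77 > 70
    N18: 10+37 = 47 ≤ 70
    N19: 40+37 = 77 ≤ 100
    N5: 110+37 = 147 ≤ 160
Round 2 — N10 snaps.
  N10 sheds 77 kN to N19, N5: 38 each (1 lost).
    N19: 77+38 = 115 > 100
    N5: 147+38 = 185 > 160
Round 3 — N19, N5 snap.
  N19 sheds 115 kN to N18: 115 each.
    N18: 47+115 = 162 > 70
  N5 sheds 185 kN to N18, N25: 92 each (1 lost).
    N18: 162+92 = 254 > 70
    N25: 10+92 = 102 > 80
Round 4 — N18, N25 snap.
  N18 sheds 254 kN: no online neighbours, lost.
  N25 sheds 102 kN to N26: 102 each.
    N26: 70+102 = 172 > 100
Round 5 — N26 snaps.
  N26 sheds 172 kN: no online neighbours, lost.
No further breaks.

N10, N18, N19, N2, N25, N26, N5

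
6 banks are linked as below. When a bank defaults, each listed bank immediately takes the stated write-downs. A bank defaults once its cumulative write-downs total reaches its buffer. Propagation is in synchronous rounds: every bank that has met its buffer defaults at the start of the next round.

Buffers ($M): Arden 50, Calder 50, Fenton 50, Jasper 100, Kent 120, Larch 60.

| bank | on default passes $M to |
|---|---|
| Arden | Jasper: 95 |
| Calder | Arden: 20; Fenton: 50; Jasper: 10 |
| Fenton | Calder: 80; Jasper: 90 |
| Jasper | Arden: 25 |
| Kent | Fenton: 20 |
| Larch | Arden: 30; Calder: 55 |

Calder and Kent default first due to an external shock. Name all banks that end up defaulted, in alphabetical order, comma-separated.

Calder, Fenton, Jasper, Kent

Round 1 — Calder, Kent default (initial).
  Arden: +20 → 20 < 50
  Fenton: +50+20 → 70 ≥ 50
  Jasper: +10 → 10 < 100
Round 2 — Fenton defaults.
  Jasper: +90 → 100 ≥ 100
Round 3 — Jasper defaults.
  Arden: +25 → 45 < 50
No further defaults.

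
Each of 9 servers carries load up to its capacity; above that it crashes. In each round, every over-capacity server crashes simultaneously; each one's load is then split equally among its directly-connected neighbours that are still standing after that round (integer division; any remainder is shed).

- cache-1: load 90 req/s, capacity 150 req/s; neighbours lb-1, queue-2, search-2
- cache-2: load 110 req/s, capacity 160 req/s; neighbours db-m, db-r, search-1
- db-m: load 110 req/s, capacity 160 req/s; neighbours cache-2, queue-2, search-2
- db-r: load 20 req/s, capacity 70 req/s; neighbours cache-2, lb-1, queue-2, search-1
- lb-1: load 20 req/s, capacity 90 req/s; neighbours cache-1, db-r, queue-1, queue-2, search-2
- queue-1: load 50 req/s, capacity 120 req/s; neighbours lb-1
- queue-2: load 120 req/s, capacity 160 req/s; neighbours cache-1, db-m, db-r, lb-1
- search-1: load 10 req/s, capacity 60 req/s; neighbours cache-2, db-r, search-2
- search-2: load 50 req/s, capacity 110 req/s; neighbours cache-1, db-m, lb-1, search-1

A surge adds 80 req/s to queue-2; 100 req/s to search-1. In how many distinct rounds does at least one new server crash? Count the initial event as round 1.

4

Round 1 — queue-2 at 200 > 160; search-1 at 110 > 60. queue-2, search-1 crash.
  queue-2 sheds 200 req/s to cache-1, db-m, db-r, lb-1: 50 each.
    cache-1: 90+50 = 140 ≤ 150
    db-m: 110+50 = 160 ≤ 160
    db-r: 20+50 = 70 ≤ 70
    lb-1: 20+50 = 70 ≤ 90
  search-1 sheds 110 req/s to cache-2, db-r, search-2: 36 each (2 lost).
    cache-2: 110+36 = 146 ≤ 160
    db-r: 70+36 = 106 > 70
    search-2: 50+36 = 86 ≤ 110
Round 2 — db-r crashes.
  db-r sheds 106 req/s to cache-2, lb-1: 53 each.
    cache-2: 146+53 = 199 > 160
    lb-1: 70+53 = 123 > 90
Round 3 — cache-2, lb-1 crash.
  cache-2 sheds 199 req/s to db-m: 199 each.
    db-m: 160+199 = 359 > 160
  lb-1 sheds 123 req/s to cache-1, queue-1, search-2: 41 each.
    cache-1: 140+41 = 181 > 150
    queue-1: 50+41 = 91 ≤ 120
    search-2: 86+41 = 127 > 110
Round 4 — cache-1, db-m, search-2 crash.
  cache-1 sheds 181 req/s: no online neighbours, lost.
  db-m sheds 359 req/s: no online neighbours, lost.
  search-2 sheds 127 req/s: no online neighbours, lost.
No further crashes.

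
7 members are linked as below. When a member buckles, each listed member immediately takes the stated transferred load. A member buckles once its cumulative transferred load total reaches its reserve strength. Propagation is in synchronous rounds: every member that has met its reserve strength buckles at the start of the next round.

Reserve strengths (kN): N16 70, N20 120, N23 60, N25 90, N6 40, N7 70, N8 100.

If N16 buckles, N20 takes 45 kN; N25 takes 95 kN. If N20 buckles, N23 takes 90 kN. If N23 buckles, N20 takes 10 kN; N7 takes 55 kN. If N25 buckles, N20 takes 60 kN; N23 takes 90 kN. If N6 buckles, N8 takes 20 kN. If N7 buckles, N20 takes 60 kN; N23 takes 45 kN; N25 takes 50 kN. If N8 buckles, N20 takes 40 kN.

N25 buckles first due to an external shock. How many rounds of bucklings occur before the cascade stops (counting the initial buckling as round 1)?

Round 1 — N25 buckles (initial).
  N20: +60 → 60 < 120
  N23: +90 → 90 ≥ 60
Round 2 — N23 buckles.
  N20: +10 → 70 < 120
  N7: +55 → 55 < 70
No further bucklings.

2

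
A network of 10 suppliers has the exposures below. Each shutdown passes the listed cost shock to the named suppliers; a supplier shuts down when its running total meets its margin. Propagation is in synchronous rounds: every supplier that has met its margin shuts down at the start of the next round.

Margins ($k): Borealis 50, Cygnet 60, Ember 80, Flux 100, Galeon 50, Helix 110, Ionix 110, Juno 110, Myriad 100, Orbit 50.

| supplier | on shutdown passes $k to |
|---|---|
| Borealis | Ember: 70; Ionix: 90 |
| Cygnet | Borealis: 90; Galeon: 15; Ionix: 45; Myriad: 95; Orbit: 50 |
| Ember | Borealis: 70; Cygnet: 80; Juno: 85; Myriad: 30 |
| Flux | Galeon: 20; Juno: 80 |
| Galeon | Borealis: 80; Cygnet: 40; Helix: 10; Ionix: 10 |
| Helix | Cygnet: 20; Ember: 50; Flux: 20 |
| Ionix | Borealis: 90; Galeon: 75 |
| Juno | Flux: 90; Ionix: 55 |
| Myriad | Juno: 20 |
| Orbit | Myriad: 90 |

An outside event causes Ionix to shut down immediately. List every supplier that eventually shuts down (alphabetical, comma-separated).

Round 1 — Ionix shuts down (initial).
  Borealis: +90 → 90 ≥ 50
  Galeon: +75 → 75 ≥ 50
Round 2 — Borealis, Galeon shut down.
  Cygnet: +40 → 40 < 60
  Ember: +70 → 70 < 80
  Helix: +10 → 10 < 110
No further shutdowns.

Borealis, Galeon, Ionix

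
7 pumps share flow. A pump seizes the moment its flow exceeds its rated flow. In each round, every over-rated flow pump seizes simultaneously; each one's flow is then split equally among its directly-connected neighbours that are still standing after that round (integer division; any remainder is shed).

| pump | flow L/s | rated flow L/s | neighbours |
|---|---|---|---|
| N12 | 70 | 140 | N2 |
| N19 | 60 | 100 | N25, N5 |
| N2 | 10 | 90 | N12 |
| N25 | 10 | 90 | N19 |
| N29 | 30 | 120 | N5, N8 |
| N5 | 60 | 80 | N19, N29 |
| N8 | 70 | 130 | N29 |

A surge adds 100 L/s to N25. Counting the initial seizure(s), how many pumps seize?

Round 1 — N25 at 110 > 90. N25 seizes.
  N25 sheds 110 L/s to N19: 110 each.
    N19: 60+110 = 170 > 100
Round 2 — N19 seizes.
  N19 sheds 170 L/s to N5: 170 each.
    N5: 60+170 = 230 > 80
Round 3 — N5 seizes.
  N5 sheds 230 L/s to N29: 230 each.
    N29: 30+230 = 260 > 120
Round 4 — N29 seizes.
  N29 sheds 260 L/s to N8: 260 each.
    N8: 70+260 = 330 > 130
Round 5 — N8 seizes.
  N8 sheds 330 L/s: no online neighbours, lost.
No further seizures.

5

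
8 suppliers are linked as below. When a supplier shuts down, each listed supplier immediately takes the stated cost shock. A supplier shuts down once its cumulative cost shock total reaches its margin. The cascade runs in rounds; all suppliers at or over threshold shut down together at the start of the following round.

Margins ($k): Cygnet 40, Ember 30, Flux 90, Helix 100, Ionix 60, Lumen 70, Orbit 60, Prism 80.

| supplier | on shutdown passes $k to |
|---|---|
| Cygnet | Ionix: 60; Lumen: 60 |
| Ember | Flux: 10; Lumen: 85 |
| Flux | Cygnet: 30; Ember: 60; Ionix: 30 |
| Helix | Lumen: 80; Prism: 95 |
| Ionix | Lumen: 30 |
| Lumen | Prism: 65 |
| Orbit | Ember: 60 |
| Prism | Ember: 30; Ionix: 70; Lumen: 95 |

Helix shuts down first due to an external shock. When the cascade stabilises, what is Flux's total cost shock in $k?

Round 1 — Helix shuts down (initial).
  Lumen: +80 → 80 ≥ 70
  Prism: +95 → 95 ≥ 80
Round 2 — Lumen, Prism shut down.
  Ember: +30 → 30 ≥ 30
  Ionix: +70 → 70 ≥ 60
Round 3 — Ember, Ionix shut down.
  Flux: +10 → 10 < 90
No further shutdowns.

10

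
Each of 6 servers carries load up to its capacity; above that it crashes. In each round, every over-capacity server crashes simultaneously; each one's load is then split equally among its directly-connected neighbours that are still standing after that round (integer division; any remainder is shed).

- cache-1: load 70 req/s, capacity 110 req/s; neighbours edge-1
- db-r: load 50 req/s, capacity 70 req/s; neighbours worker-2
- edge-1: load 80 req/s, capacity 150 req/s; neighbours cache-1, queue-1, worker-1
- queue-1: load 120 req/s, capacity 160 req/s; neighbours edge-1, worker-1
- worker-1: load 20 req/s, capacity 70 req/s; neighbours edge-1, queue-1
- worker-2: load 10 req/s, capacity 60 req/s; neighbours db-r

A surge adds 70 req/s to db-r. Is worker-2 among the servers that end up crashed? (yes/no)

Round 1 — db-r at 120 > 70. db-r crashes.
  db-r sheds 120 req/s to worker-2: 120 each.
    worker-2: 10+120 = 130 > 60
Round 2 — worker-2 crashes.
  worker-2 sheds 130 req/s: no online neighbours, lost.
No further crashes.

yes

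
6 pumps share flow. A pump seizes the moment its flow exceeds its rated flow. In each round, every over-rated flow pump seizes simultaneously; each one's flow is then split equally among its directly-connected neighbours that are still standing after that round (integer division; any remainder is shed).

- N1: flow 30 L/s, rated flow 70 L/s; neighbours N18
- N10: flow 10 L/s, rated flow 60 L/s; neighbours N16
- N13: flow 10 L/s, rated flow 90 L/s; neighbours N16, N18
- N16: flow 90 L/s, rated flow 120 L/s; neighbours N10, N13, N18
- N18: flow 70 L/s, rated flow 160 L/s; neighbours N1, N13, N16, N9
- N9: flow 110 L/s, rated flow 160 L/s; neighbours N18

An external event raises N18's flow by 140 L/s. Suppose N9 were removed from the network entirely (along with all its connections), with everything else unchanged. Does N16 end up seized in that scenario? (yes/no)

yes

With N9 removed:
Round 1 — N18 at 210 > 160. N18 seizes.
  N18 sheds 210 L/s to N1, N13, N16: 70 each.
    N1: 30+70 = 100 > 70
    N13: 10+70 = 80 ≤ 90
    N16: 90+70 = 160 > 120
Round 2 — N1, N16 seize.
  N1 sheds 100 L/s: no online neighbours, lost.
  N16 sheds 160 L/s to N10, N13: 80 each.
    N10: 10+80 = 90 > 60
    N13: 80+80 = 160 > 90
Round 3 — N10, N13 seize.
  N10 sheds 90 L/s: no online neighbours, lost.
  N13 sheds 160 L/s: no online neighbours, lost.
No further seizures.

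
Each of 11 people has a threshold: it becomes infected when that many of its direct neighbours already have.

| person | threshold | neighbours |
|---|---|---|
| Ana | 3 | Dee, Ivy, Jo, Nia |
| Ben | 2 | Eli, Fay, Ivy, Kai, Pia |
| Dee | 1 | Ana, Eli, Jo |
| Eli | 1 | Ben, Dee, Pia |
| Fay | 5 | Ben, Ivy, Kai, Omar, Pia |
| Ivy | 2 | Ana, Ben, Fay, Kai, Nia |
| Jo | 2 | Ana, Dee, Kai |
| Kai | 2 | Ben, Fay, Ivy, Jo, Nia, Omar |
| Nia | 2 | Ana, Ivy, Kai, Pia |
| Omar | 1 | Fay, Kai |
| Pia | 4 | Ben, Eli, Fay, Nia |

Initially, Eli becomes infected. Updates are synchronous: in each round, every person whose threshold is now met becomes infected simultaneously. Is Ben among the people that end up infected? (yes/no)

no

Round 1 — Eli becomes infected (initial).
Round 2 — checking thresholds:
  Ben: 1 of 5 neighbours < 2, below threshold.
  Dee: 1 of 3 neighbours ≥ 1, becomes infected.
  Pia: 1 of 4 neighbours < 4, below threshold.
Round 3 — no new infections; cascade stops.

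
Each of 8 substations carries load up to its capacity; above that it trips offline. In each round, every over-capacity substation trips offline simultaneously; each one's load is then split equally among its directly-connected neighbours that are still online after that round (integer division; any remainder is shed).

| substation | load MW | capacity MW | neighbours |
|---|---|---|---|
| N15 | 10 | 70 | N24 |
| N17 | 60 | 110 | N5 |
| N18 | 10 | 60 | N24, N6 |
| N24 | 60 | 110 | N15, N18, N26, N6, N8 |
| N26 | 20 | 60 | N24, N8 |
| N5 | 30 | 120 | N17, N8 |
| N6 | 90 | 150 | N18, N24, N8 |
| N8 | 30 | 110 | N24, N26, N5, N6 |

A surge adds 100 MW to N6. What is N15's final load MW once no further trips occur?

51

Round 1 — N6 at 190 > 150. N6 trips offline.
  N6 sheds 190 MW to N18, N24, N8: 63 each (1 lost).
    N18: 10+63 = 73 > 60
    N24: 60+63 = 123 > 110
    N8: 30+63 = 93 ≤ 110
Round 2 — N18, N24 trip offline.
  N18 sheds 73 MW: no online neighbours, lost.
  N24 sheds 123 MW to N15, N26, N8: 41 each.
    N15: 10+41 = 51 ≤ 70
    N26: 20+41 = 61 > 60
    N8: 93+41 = 134 > 110
Round 3 — N26, N8 trip offline.
  N26 sheds 61 MW: no online neighbours, lost.
  N8 sheds 134 MW to N5: 134 each.
    N5: 30+134 = 164 > 120
Round 4 — N5 trips offline.
  N5 sheds 164 MW to N17: 164 each.
    N17: 60+164 = 224 > 110
Round 5 — N17 trips offline.
  N17 sheds 224 MW: no online neighbours, lost.
No further trips.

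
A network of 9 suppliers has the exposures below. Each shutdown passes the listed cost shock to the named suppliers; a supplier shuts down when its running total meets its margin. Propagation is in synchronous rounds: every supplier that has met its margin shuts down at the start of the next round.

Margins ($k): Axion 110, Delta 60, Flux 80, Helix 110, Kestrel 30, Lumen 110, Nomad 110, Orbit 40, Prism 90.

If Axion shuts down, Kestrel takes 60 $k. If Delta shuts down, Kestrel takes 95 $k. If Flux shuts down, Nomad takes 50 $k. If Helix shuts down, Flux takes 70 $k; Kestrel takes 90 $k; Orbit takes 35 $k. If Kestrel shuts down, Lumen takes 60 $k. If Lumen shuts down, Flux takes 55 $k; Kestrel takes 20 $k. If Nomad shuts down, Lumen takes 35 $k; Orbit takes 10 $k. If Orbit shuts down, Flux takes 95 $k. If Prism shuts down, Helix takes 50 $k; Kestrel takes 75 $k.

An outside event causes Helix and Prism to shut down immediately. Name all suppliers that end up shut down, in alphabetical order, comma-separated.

Helix, Kestrel, Prism

Round 1 — Helix, Prism shut down (initial).
  Flux: +70 → 70 < 80
  Kestrel: +90+75 → 165 ≥ 30
  Orbit: +35 → 35 < 40
Round 2 — Kestrel shuts down.
  Lumen: +60 → 60 < 110
No further shutdowns.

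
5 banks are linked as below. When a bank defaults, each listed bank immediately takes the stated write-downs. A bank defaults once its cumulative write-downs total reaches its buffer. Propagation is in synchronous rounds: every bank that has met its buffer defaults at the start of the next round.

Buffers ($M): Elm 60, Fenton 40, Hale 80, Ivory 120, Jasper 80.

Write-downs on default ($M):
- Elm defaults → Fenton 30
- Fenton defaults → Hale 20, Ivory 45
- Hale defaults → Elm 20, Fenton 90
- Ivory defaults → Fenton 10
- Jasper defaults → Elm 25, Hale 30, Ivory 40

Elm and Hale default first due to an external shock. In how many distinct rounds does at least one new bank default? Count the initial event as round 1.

Round 1 — Elm, Hale default (initial).
  Fenton: +30+90 → 120 ≥ 40
Round 2 — Fenton defaults.
  Ivory: +45 → 45 < 120
No further defaults.

2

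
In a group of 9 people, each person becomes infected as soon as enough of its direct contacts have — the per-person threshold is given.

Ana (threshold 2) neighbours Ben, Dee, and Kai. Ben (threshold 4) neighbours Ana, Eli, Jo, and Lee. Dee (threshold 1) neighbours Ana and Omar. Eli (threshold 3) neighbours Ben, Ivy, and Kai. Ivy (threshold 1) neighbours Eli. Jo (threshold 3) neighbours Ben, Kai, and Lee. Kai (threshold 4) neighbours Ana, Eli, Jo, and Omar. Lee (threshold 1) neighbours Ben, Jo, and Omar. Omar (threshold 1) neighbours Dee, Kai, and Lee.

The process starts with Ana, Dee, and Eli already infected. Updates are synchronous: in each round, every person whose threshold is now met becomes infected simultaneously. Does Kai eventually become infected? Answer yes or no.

Round 1 — Ana, Dee, Eli become infected (initial).
Round 2 — checking thresholds:
  Ben: 2 of 4 neighbours < 4, holds.
  Ivy: 1 of 1 neighbours ≥ 1, becomes infected.
  Kai: 2 of 4 neighbours < 4, holds.
  Omar: 1 of 3 neighbours ≥ 1, becomes infected.
Round 3 — checking thresholds:
  Ben: 2 of 4 neighbours < 4, holds.
  Kai: 3 of 4 neighbours < 4, holds.
  Lee: 1 of 3 neighbours ≥ 1, becomes infected.
Round 4 — no new infections; cascade stops.

no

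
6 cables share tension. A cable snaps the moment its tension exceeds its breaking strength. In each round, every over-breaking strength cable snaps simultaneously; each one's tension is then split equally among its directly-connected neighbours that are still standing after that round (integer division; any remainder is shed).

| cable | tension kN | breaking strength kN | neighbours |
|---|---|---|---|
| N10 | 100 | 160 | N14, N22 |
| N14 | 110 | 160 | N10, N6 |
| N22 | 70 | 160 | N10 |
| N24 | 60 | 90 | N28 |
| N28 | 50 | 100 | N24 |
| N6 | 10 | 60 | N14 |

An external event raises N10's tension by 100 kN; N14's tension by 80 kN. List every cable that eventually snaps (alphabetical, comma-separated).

Round 1 — N10 at 200 > 160; N14 at 190 > 160. N10, N14 snap.
  N10 sheds 200 kN to N22: 200 each.
    N22: 70+200 = 270 > 160
  N14 sheds 190 kN to N6: 190 each.
    N6: 10+190 = 200 > 60
Round 2 — N22, N6 snap.
  N22 sheds 270 kN: no online neighbours, lost.
  N6 sheds 200 kN: no online neighbours, lost.
No further breaks.

N10, N14, N22, N6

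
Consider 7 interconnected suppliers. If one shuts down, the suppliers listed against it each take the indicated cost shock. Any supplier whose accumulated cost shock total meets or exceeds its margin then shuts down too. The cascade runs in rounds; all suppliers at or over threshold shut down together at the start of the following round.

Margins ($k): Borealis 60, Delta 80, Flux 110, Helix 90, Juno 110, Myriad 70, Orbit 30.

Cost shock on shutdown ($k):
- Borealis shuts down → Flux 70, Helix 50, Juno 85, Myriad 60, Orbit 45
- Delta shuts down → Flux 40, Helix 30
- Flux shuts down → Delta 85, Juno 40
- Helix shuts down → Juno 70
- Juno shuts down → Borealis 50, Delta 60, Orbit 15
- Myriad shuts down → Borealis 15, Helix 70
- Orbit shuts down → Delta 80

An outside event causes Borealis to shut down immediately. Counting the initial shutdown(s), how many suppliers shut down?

5

Round 1 — Borealis shuts down (initial).
  Flux: +70 → 70 < 110
  Helix: +50 → 50 < 90
  Juno: +85 → 85 < 110
  Myriad: +60 → 60 < 70
  Orbit: +45 → 45 ≥ 30
Round 2 — Orbit shuts down.
  Delta: +80 → 80 ≥ 80
Round 3 — Delta shuts down.
  Flux: +40 → 110 ≥ 110
  Helix: +30 → 80 < 90
Round 4 — Flux shuts down.
  Juno: +40 → 125 ≥ 110
Round 5 — Juno shuts down.
No further shutdowns.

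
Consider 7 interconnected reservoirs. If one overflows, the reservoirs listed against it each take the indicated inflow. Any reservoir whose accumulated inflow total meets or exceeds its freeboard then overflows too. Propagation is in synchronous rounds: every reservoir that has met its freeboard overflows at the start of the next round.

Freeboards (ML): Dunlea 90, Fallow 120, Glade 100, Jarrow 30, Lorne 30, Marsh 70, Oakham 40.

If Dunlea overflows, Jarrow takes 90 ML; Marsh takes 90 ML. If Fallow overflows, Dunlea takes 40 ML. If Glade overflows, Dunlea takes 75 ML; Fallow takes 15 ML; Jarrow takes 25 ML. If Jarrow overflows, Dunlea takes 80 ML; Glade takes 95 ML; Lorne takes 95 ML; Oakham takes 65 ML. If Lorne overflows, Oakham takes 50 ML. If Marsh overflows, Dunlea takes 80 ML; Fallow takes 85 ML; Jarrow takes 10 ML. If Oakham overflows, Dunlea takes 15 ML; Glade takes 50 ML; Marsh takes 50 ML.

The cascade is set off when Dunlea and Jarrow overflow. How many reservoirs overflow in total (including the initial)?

6

Round 1 — Dunlea, Jarrow overflow (initial).
  Glade: +95 → 95 < 100
  Lorne: +95 → 95 ≥ 30
  Marsh: +90 → 90 ≥ 70
  Oakham: +65 → 65 ≥ 40
Round 2 — Lorne, Marsh, Oakham overflow.
  Fallow: +85 → 85 < 120
  Glade: +50 → 145 ≥ 100
Round 3 — Glade overflows.
  Fallow: +15 → 100 < 120
No further overflows.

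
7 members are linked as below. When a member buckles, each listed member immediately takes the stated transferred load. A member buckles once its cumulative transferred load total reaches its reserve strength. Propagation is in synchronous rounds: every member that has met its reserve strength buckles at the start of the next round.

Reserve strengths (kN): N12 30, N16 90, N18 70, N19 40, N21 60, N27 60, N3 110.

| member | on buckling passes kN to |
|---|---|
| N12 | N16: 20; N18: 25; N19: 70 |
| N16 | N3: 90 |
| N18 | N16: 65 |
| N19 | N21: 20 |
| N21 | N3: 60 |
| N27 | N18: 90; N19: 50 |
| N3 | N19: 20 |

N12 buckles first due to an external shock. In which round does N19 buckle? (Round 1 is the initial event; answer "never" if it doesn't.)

2

Round 1 — N12 buckles (initial).
  N16: +20 → 20 < 90
  N18: +25 → 25 < 70
  N19: +70 → 70 ≥ 40
Round 2 — N19 buckles.
  N21: +20 → 20 < 60
No further bucklings.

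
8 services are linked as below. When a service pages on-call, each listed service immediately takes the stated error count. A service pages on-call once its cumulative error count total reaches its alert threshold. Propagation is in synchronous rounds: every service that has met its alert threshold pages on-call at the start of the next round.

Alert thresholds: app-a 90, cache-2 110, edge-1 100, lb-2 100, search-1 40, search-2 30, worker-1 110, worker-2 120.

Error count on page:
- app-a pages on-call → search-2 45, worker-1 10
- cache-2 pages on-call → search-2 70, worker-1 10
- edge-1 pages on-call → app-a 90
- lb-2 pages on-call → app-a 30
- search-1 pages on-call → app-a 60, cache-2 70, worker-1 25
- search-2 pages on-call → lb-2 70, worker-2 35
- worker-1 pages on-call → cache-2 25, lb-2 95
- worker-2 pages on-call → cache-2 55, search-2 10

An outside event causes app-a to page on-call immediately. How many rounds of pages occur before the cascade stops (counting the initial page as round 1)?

Round 1 — app-a pages on-call (initial).
  search-2: +45 → 45 ≥ 30
  worker-1: +10 → 10 < 110
Round 2 — search-2 pages on-call.
  lb-2: +70 → 70 < 100
  worker-2: +35 → 35 < 120
No further pages.

2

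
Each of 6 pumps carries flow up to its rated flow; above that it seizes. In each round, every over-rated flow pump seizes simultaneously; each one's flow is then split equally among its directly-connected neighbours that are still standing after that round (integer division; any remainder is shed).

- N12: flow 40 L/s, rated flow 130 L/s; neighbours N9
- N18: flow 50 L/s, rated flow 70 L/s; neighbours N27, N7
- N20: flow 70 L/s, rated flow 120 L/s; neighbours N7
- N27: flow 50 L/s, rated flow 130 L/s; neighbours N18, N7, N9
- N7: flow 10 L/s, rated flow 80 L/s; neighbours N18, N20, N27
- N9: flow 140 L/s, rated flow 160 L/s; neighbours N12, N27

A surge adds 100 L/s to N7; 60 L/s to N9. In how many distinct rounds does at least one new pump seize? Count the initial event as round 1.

Round 1 — N7 at 110 > 80; N9 at 200 > 160. N7, N9 seize.
  N7 sheds 110 L/s to N18, N20, N27: 36 each (2 lost).
    N18: 50+36 = 86 > 70
    N20: 70+36 = 106 ≤ 120
    N27: 50+36 = 86 ≤ 130
  N9 sheds 200 L/s to N12, N27: 100 each.
    N12: 40+100 = 140 > 130
    N27: 86+100 = 186 > 130
Round 2 — N12, N18, N27 seize.
  N12 sheds 140 L/s: no online neighbours, lost.
  N18 sheds 86 L/s: no online neighbours, lost.
  N27 sheds 186 L/s: no online neighbours, lost.
No further seizures.

2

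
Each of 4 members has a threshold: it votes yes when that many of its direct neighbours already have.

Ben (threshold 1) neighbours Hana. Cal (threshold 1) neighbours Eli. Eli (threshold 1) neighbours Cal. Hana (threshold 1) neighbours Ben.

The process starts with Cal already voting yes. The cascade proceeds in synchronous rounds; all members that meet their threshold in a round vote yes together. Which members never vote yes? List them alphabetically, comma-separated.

Ben, Hana

Round 1 — Cal votes yes (initial).
Round 2 — checking thresholds:
  Eli: 1 of 1 neighbours ≥ 1, votes yes.
Round 3 — no new yes votes; cascade stops.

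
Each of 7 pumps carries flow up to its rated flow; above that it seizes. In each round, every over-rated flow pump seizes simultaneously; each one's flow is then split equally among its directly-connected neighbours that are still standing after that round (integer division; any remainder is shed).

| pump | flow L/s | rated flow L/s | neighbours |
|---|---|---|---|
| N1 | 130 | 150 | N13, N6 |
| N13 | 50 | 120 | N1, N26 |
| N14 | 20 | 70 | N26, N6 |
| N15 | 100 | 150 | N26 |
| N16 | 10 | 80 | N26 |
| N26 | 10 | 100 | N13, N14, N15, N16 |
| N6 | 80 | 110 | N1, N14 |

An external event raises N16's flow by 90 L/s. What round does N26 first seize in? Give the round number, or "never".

Round 1 — N16 at 100 > 80. N16 seizes.
  N16 sheds 100 L/s to N26: 100 each.
    N26: 10+100 = 110 > 100
Round 2 — N26 seizes.
  N26 sheds 110 L/s to N13, N14, N15: 36 each (2 lost).
    N13: 50+36 = 86 ≤ 120
    N14: 20+36 = 56 ≤ 70
    N15: 100+36 = 136 ≤ 150
No further seizures.

2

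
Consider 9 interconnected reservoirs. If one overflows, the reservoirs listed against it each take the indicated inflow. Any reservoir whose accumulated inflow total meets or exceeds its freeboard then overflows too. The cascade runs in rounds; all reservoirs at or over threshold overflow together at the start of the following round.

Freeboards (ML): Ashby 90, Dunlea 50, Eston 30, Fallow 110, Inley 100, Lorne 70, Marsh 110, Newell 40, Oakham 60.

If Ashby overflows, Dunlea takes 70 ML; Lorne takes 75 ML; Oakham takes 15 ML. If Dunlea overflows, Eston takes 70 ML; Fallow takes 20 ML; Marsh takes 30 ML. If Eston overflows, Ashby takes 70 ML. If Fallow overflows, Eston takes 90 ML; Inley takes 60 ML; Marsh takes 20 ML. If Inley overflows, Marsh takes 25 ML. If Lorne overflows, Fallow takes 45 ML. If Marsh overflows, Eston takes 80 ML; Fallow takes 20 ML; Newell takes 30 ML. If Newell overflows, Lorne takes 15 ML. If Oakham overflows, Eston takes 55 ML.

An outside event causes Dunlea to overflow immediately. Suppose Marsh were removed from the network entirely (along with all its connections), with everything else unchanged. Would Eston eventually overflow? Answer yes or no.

With Marsh removed:
Round 1 — Dunlea overflows (initial).
  Eston: +70 → 70 ≥ 30
  Fallow: +20 → 20 < 110
Round 2 — Eston overflows.
  Ashby: +70 → 70 < 90
No further overflows.

yes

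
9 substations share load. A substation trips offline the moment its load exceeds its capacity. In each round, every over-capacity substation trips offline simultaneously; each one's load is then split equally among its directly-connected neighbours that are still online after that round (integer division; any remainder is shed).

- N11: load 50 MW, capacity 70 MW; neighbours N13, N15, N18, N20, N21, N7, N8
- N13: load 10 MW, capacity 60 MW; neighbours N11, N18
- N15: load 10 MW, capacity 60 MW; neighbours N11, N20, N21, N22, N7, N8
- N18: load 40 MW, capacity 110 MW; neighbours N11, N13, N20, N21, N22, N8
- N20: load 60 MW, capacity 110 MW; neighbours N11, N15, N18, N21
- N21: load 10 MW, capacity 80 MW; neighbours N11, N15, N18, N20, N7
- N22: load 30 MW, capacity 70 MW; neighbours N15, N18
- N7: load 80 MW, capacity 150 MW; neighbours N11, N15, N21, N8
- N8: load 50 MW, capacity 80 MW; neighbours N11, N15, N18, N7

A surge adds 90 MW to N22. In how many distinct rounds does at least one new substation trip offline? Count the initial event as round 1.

Round 1 — N22 at 120 > 70. N22 trips offline.
  N22 sheds 120 MW to N15, N18: 60 each.
    N15: 10+60 = 70 > 60
    N18: 40+60 = 100 ≤ 110
Round 2 — N15 trips offline.
  N15 sheds 70 MW to N11, N20, N21, N7, N8: 14 each.
    N11: 50+14 = 64 ≤ 70
    N20: 60+14 = 74 ≤ 110
    N21: 10+14 = 24 ≤ 80
    N7: 80+14 = 94 ≤ 150
    N8: 50+14 = 64 ≤ 80
No further trips.

2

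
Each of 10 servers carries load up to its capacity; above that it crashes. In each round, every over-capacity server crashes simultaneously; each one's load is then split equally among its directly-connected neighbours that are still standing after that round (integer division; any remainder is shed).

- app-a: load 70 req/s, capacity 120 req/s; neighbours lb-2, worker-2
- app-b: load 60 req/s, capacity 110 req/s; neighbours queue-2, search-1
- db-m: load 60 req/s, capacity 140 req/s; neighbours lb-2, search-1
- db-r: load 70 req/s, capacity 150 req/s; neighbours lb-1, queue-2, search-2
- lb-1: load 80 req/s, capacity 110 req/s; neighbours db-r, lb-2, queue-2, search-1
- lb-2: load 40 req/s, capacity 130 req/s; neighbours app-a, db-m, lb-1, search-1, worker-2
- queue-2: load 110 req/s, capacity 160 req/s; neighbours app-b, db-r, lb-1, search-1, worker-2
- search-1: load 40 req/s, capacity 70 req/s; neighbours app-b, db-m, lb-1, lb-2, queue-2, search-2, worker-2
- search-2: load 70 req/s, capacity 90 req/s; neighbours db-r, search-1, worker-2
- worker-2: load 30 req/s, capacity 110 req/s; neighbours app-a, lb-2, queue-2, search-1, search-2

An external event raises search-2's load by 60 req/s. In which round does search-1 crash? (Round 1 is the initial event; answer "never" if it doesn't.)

2

Round 1 — search-2 at 130 > 90. search-2 crashes.
  search-2 sheds 130 req/s to db-r, search-1, worker-2: 43 each (1 lost).
    db-r: 70+43 = 113 ≤ 150
    search-1: 40+43 = 83 > 70
    worker-2: 30+43 = 73 ≤ 110
Round 2 — search-1 crashes.
  search-1 sheds 83 req/s to app-b, db-m, lb-1, lb-2, queue-2, worker-2: 13 each (5 lost).
    app-b: 60+13 = 73 ≤ 110
    db-m: 60+13 = 73 ≤ 140
    lb-1: 80+13 = 93 ≤ 110
    lb-2: 40+13 = 53 ≤ 130
    queue-2: 110+13 = 123 ≤ 160
    worker-2: 73+13 = 86 ≤ 110
No further crashes.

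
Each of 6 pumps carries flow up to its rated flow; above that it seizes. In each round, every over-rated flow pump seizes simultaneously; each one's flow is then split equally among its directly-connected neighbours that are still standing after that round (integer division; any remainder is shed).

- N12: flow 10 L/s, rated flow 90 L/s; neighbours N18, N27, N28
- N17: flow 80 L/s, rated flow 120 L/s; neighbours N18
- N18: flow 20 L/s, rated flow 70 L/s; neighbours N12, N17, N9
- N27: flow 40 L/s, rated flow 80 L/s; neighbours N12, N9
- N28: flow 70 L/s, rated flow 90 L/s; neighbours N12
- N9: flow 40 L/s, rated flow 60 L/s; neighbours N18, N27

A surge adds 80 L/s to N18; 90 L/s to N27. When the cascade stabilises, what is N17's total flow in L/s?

Round 1 — N18 at 100 > 70; N27 at 130 > 80. N18, N27 seize.
  N18 sheds 100 L/s to N12, N17, N9: 33 each (1 lost).
    N12: 10+33 = 43 ≤ 90
    N17: 80+33 = 113 ≤ 120
    N9: 40+33 = 73 > 60
  N27 sheds 130 L/s to N12, N9: 65 each.
    N12: 43+65 = 108 > 90
    N9: 73+65 = 138 > 60
Round 2 — N12, N9 seize.
  N12 sheds 108 L/s to N28: 108 each.
    N28: 70+108 = 178 > 90
  N9 sheds 138 L/s: no online neighbours, lost.
Round 3 — N28 seizes.
  N28 sheds 178 L/s: no online neighbours, lost.
No further seizures.

113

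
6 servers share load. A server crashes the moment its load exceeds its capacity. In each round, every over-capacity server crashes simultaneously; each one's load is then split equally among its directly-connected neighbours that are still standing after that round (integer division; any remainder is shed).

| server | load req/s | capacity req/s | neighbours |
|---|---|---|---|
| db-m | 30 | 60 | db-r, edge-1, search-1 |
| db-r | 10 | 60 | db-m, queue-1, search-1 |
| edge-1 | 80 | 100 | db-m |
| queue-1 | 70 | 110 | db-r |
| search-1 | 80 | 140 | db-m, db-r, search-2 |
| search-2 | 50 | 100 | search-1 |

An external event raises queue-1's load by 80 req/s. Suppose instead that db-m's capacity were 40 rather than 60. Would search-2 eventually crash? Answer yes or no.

With db-m's capacity at 40:
Round 1 — queue-1 at 150 > 110. queue-1 crashes.
  queue-1 sheds 150 req/s to db-r: 150 each.
    db-r: 10+150 = 160 > 60
Round 2 — db-r crashes.
  db-r sheds 160 req/s to db-m, search-1: 80 each.
    db-m: 30+80 = 110 > 40
    search-1: 80+80 = 160 > 140
Round 3 — db-m, search-1 crash.
  db-m sheds 110 req/s to edge-1: 110 each.
    edge-1: 80+110 = 190 > 100
  search-1 sheds 160 req/s to search-2: 160 each.
    search-2: 50+160 = 210 > 100
Round 4 — edge-1, search-2 crash.
  edge-1 sheds 190 req/s: no online neighbours, lost.
  search-2 sheds 210 req/s: no online neighbours, lost.
No further crashes.

yes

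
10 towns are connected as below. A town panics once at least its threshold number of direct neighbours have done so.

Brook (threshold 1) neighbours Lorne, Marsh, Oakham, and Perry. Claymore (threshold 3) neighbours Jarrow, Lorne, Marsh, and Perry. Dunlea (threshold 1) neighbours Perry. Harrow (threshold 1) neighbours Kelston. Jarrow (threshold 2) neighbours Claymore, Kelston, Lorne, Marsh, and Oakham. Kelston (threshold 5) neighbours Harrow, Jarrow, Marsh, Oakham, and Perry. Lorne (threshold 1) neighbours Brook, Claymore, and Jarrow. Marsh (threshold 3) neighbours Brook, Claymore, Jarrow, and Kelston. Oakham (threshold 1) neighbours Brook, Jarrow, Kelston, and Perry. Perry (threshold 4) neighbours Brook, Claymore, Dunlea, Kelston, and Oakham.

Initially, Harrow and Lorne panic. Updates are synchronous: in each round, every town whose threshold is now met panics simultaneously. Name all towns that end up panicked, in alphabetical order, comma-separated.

Round 1 — Harrow, Lorne panic (initial).
Round 2 — checking thresholds:
  Brook: 1 of 4 neighbours ≥ 1, panics.
  Claymore: 1 of 4 neighbours < 3, not yet.
  Jarrow: 1 of 5 neighbours < 2, not yet.
  Kelston: 1 of 5 neighbours < 5, not yet.
Round 3 — checking thresholds:
  Claymore: 1 of 4 neighbours < 3, not yet.
  Jarrow: 1 of 5 neighbours < 2, not yet.
  Kelston: 1 of 5 neighbours < 5, not yet.
  Marsh: 1 of 4 neighbours < 3, not yet.
  Oakham: 1 of 4 neighbours ≥ 1, panics.
  Perry: 1 of 5 neighbours < 4, not yet.
Round 4 — checking thresholds:
  Claymore: 1 of 4 neighbours < 3, not yet.
  Jarrow: 2 of 5 neighbours ≥ 2, panics.
  Kelston: 2 of 5 neighbours < 5, not yet.
  Marsh: 1 of 4 neighbours < 3, not yet.
  Perry: 2 of 5 neighbours < 4, not yet.
Round 5 — no new panics; cascade stops.

Brook, Harrow, Jarrow, Lorne, Oakham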